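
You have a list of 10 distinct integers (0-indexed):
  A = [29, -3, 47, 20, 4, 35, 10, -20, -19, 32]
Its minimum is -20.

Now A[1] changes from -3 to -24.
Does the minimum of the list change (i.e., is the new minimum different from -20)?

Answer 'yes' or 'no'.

Answer: yes

Derivation:
Old min = -20
Change: A[1] -3 -> -24
Changed element was NOT the min; min changes only if -24 < -20.
New min = -24; changed? yes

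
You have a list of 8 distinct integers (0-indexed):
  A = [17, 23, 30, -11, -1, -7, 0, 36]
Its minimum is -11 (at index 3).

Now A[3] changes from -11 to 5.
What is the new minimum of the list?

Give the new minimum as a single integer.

Answer: -7

Derivation:
Old min = -11 (at index 3)
Change: A[3] -11 -> 5
Changed element WAS the min. Need to check: is 5 still <= all others?
  Min of remaining elements: -7
  New min = min(5, -7) = -7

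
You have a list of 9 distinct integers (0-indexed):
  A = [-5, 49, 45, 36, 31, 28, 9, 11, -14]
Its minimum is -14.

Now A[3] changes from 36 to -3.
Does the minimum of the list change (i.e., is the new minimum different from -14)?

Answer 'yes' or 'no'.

Old min = -14
Change: A[3] 36 -> -3
Changed element was NOT the min; min changes only if -3 < -14.
New min = -14; changed? no

Answer: no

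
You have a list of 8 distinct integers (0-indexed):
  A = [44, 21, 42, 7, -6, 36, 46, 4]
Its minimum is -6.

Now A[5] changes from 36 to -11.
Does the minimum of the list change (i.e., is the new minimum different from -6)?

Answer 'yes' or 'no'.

Old min = -6
Change: A[5] 36 -> -11
Changed element was NOT the min; min changes only if -11 < -6.
New min = -11; changed? yes

Answer: yes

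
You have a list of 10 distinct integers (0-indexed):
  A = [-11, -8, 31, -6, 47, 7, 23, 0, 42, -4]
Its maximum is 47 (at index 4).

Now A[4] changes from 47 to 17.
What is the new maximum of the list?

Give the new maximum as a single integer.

Old max = 47 (at index 4)
Change: A[4] 47 -> 17
Changed element WAS the max -> may need rescan.
  Max of remaining elements: 42
  New max = max(17, 42) = 42

Answer: 42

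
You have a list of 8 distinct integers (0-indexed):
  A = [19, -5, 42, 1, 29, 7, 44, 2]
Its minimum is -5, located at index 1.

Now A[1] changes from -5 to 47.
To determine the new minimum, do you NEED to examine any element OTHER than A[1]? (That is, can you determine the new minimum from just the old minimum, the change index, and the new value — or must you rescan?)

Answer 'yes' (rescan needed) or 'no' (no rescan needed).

Answer: yes

Derivation:
Old min = -5 at index 1
Change at index 1: -5 -> 47
Index 1 WAS the min and new value 47 > old min -5. Must rescan other elements to find the new min.
Needs rescan: yes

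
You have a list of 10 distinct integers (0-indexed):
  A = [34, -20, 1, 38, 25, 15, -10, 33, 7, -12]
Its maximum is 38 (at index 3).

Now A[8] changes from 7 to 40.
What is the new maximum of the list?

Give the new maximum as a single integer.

Old max = 38 (at index 3)
Change: A[8] 7 -> 40
Changed element was NOT the old max.
  New max = max(old_max, new_val) = max(38, 40) = 40

Answer: 40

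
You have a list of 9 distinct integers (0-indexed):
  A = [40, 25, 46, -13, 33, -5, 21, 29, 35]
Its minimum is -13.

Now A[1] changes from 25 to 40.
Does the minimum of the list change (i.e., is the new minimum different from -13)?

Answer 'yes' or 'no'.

Answer: no

Derivation:
Old min = -13
Change: A[1] 25 -> 40
Changed element was NOT the min; min changes only if 40 < -13.
New min = -13; changed? no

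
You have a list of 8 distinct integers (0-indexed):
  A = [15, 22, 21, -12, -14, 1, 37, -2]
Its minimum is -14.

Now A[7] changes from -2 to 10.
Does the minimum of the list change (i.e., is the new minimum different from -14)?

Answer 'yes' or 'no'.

Answer: no

Derivation:
Old min = -14
Change: A[7] -2 -> 10
Changed element was NOT the min; min changes only if 10 < -14.
New min = -14; changed? no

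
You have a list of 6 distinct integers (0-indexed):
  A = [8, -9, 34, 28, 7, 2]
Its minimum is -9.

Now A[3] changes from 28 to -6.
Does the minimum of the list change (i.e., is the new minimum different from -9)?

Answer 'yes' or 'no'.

Old min = -9
Change: A[3] 28 -> -6
Changed element was NOT the min; min changes only if -6 < -9.
New min = -9; changed? no

Answer: no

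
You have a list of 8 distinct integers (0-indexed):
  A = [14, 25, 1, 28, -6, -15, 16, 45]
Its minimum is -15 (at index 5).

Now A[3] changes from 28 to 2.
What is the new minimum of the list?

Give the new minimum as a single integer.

Old min = -15 (at index 5)
Change: A[3] 28 -> 2
Changed element was NOT the old min.
  New min = min(old_min, new_val) = min(-15, 2) = -15

Answer: -15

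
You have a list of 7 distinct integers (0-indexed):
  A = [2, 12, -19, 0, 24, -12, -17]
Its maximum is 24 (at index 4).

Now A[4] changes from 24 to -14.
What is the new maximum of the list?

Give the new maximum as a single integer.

Answer: 12

Derivation:
Old max = 24 (at index 4)
Change: A[4] 24 -> -14
Changed element WAS the max -> may need rescan.
  Max of remaining elements: 12
  New max = max(-14, 12) = 12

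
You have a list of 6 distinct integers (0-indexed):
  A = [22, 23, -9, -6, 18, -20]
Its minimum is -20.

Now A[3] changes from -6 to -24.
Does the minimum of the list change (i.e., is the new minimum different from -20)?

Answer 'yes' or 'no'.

Answer: yes

Derivation:
Old min = -20
Change: A[3] -6 -> -24
Changed element was NOT the min; min changes only if -24 < -20.
New min = -24; changed? yes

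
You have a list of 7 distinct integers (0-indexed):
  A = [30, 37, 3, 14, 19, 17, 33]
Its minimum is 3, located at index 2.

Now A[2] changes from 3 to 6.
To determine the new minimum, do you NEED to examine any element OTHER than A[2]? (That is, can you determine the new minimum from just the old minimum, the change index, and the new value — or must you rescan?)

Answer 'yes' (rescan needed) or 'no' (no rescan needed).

Old min = 3 at index 2
Change at index 2: 3 -> 6
Index 2 WAS the min and new value 6 > old min 3. Must rescan other elements to find the new min.
Needs rescan: yes

Answer: yes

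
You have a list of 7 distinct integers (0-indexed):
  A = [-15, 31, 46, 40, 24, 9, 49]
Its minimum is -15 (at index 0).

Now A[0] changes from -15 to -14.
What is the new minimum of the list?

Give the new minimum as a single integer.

Answer: -14

Derivation:
Old min = -15 (at index 0)
Change: A[0] -15 -> -14
Changed element WAS the min. Need to check: is -14 still <= all others?
  Min of remaining elements: 9
  New min = min(-14, 9) = -14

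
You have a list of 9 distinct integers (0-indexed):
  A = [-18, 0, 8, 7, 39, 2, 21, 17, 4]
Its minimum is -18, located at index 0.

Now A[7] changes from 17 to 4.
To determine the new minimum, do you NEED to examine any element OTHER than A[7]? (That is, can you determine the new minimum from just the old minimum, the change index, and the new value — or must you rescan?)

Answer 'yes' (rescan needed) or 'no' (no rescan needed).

Answer: no

Derivation:
Old min = -18 at index 0
Change at index 7: 17 -> 4
Index 7 was NOT the min. New min = min(-18, 4). No rescan of other elements needed.
Needs rescan: no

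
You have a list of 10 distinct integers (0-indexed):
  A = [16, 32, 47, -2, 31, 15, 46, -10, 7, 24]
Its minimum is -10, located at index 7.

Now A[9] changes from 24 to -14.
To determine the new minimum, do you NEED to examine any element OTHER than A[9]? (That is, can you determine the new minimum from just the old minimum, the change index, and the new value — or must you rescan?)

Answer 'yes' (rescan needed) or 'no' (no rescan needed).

Old min = -10 at index 7
Change at index 9: 24 -> -14
Index 9 was NOT the min. New min = min(-10, -14). No rescan of other elements needed.
Needs rescan: no

Answer: no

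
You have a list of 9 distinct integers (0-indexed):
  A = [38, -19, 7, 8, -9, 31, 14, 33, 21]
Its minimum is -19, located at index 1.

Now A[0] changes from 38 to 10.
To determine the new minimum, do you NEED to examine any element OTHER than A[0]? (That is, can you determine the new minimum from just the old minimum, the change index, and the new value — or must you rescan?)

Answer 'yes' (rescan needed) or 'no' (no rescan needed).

Old min = -19 at index 1
Change at index 0: 38 -> 10
Index 0 was NOT the min. New min = min(-19, 10). No rescan of other elements needed.
Needs rescan: no

Answer: no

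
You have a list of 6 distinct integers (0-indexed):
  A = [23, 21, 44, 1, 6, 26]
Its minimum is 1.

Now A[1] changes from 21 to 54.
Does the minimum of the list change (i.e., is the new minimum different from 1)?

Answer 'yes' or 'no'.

Answer: no

Derivation:
Old min = 1
Change: A[1] 21 -> 54
Changed element was NOT the min; min changes only if 54 < 1.
New min = 1; changed? no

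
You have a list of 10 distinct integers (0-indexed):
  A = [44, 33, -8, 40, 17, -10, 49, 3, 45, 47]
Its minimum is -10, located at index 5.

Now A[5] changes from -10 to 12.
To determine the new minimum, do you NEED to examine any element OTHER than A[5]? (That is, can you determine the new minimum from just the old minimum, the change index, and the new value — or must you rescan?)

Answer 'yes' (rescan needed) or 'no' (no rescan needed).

Old min = -10 at index 5
Change at index 5: -10 -> 12
Index 5 WAS the min and new value 12 > old min -10. Must rescan other elements to find the new min.
Needs rescan: yes

Answer: yes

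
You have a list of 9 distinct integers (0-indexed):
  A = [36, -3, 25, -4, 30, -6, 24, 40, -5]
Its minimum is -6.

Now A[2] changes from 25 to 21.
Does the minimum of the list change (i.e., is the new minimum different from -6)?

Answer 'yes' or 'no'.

Old min = -6
Change: A[2] 25 -> 21
Changed element was NOT the min; min changes only if 21 < -6.
New min = -6; changed? no

Answer: no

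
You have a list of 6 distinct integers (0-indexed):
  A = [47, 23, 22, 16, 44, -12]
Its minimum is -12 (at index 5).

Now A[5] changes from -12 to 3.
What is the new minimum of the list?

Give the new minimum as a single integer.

Old min = -12 (at index 5)
Change: A[5] -12 -> 3
Changed element WAS the min. Need to check: is 3 still <= all others?
  Min of remaining elements: 16
  New min = min(3, 16) = 3

Answer: 3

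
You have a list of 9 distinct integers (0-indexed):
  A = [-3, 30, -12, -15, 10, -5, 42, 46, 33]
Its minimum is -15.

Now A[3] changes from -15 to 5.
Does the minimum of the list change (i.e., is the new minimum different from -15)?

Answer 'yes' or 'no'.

Answer: yes

Derivation:
Old min = -15
Change: A[3] -15 -> 5
Changed element was the min; new min must be rechecked.
New min = -12; changed? yes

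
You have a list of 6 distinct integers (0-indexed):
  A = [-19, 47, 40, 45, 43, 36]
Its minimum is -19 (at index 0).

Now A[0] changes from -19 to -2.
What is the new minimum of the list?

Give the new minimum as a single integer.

Old min = -19 (at index 0)
Change: A[0] -19 -> -2
Changed element WAS the min. Need to check: is -2 still <= all others?
  Min of remaining elements: 36
  New min = min(-2, 36) = -2

Answer: -2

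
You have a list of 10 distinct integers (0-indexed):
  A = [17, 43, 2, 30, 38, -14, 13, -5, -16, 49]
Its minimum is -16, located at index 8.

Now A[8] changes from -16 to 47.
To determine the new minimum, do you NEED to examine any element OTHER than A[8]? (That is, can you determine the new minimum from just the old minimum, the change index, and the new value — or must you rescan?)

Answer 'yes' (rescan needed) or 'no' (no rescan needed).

Answer: yes

Derivation:
Old min = -16 at index 8
Change at index 8: -16 -> 47
Index 8 WAS the min and new value 47 > old min -16. Must rescan other elements to find the new min.
Needs rescan: yes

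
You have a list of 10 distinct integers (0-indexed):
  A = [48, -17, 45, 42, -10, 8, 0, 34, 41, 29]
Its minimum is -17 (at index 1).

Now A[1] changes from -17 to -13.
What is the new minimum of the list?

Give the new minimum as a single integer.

Old min = -17 (at index 1)
Change: A[1] -17 -> -13
Changed element WAS the min. Need to check: is -13 still <= all others?
  Min of remaining elements: -10
  New min = min(-13, -10) = -13

Answer: -13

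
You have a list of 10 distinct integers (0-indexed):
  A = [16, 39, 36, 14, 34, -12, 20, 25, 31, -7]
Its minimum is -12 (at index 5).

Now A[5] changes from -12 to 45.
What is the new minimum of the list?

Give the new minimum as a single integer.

Old min = -12 (at index 5)
Change: A[5] -12 -> 45
Changed element WAS the min. Need to check: is 45 still <= all others?
  Min of remaining elements: -7
  New min = min(45, -7) = -7

Answer: -7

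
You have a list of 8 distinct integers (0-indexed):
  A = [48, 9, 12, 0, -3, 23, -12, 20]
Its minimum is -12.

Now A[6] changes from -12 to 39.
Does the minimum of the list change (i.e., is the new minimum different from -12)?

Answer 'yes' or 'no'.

Answer: yes

Derivation:
Old min = -12
Change: A[6] -12 -> 39
Changed element was the min; new min must be rechecked.
New min = -3; changed? yes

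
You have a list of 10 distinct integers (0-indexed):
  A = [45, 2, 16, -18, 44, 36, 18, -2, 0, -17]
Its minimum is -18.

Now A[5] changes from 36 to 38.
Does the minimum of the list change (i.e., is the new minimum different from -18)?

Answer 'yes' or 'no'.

Answer: no

Derivation:
Old min = -18
Change: A[5] 36 -> 38
Changed element was NOT the min; min changes only if 38 < -18.
New min = -18; changed? no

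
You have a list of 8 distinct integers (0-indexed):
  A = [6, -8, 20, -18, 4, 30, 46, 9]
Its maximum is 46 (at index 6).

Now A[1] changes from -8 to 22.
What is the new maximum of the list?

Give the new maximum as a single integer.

Old max = 46 (at index 6)
Change: A[1] -8 -> 22
Changed element was NOT the old max.
  New max = max(old_max, new_val) = max(46, 22) = 46

Answer: 46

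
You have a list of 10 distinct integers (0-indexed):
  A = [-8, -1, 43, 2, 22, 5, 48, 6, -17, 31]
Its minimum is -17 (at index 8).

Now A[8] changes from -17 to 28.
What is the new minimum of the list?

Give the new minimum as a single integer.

Old min = -17 (at index 8)
Change: A[8] -17 -> 28
Changed element WAS the min. Need to check: is 28 still <= all others?
  Min of remaining elements: -8
  New min = min(28, -8) = -8

Answer: -8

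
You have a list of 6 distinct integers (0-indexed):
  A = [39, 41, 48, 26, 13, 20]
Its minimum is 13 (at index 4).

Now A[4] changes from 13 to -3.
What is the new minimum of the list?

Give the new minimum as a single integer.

Old min = 13 (at index 4)
Change: A[4] 13 -> -3
Changed element WAS the min. Need to check: is -3 still <= all others?
  Min of remaining elements: 20
  New min = min(-3, 20) = -3

Answer: -3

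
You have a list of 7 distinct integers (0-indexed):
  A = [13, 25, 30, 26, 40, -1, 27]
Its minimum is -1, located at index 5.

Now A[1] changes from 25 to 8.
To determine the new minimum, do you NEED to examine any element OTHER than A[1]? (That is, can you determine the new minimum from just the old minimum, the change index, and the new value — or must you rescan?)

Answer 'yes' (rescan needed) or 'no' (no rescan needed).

Old min = -1 at index 5
Change at index 1: 25 -> 8
Index 1 was NOT the min. New min = min(-1, 8). No rescan of other elements needed.
Needs rescan: no

Answer: no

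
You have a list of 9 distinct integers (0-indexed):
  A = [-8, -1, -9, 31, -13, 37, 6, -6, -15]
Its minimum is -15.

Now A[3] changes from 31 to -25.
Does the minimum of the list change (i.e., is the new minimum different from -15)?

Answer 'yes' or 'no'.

Answer: yes

Derivation:
Old min = -15
Change: A[3] 31 -> -25
Changed element was NOT the min; min changes only if -25 < -15.
New min = -25; changed? yes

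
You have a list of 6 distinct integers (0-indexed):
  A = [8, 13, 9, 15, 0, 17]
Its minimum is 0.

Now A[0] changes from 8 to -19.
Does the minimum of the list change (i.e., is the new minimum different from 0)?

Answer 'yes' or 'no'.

Old min = 0
Change: A[0] 8 -> -19
Changed element was NOT the min; min changes only if -19 < 0.
New min = -19; changed? yes

Answer: yes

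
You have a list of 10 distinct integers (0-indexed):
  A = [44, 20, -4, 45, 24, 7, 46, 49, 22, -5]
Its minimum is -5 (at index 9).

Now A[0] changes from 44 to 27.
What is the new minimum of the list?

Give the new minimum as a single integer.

Answer: -5

Derivation:
Old min = -5 (at index 9)
Change: A[0] 44 -> 27
Changed element was NOT the old min.
  New min = min(old_min, new_val) = min(-5, 27) = -5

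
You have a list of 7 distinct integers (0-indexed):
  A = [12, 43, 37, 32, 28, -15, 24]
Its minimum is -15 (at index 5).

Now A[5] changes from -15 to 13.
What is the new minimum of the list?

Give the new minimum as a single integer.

Old min = -15 (at index 5)
Change: A[5] -15 -> 13
Changed element WAS the min. Need to check: is 13 still <= all others?
  Min of remaining elements: 12
  New min = min(13, 12) = 12

Answer: 12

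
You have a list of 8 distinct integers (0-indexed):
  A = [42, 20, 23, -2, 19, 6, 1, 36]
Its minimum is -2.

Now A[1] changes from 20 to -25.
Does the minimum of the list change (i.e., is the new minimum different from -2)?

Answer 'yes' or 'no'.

Old min = -2
Change: A[1] 20 -> -25
Changed element was NOT the min; min changes only if -25 < -2.
New min = -25; changed? yes

Answer: yes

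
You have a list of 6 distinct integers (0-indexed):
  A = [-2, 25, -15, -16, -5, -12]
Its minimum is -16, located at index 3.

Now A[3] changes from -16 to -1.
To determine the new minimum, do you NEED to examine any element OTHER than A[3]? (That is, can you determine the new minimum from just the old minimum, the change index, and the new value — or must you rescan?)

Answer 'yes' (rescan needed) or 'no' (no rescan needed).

Old min = -16 at index 3
Change at index 3: -16 -> -1
Index 3 WAS the min and new value -1 > old min -16. Must rescan other elements to find the new min.
Needs rescan: yes

Answer: yes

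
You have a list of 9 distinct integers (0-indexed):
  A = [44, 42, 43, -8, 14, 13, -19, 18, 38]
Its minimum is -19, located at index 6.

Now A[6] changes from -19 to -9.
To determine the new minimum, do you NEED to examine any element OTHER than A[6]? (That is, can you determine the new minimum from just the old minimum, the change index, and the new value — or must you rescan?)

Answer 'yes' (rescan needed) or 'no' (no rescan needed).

Answer: yes

Derivation:
Old min = -19 at index 6
Change at index 6: -19 -> -9
Index 6 WAS the min and new value -9 > old min -19. Must rescan other elements to find the new min.
Needs rescan: yes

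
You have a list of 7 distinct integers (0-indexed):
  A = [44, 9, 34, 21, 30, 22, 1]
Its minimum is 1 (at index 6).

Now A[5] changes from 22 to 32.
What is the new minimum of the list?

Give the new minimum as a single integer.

Answer: 1

Derivation:
Old min = 1 (at index 6)
Change: A[5] 22 -> 32
Changed element was NOT the old min.
  New min = min(old_min, new_val) = min(1, 32) = 1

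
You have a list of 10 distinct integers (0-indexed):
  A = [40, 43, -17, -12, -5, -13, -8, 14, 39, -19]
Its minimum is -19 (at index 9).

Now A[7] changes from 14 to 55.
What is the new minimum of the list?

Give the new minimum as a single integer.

Answer: -19

Derivation:
Old min = -19 (at index 9)
Change: A[7] 14 -> 55
Changed element was NOT the old min.
  New min = min(old_min, new_val) = min(-19, 55) = -19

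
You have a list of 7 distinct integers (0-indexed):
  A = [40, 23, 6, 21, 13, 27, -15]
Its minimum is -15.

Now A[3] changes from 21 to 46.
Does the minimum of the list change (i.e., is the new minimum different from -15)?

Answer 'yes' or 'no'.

Answer: no

Derivation:
Old min = -15
Change: A[3] 21 -> 46
Changed element was NOT the min; min changes only if 46 < -15.
New min = -15; changed? no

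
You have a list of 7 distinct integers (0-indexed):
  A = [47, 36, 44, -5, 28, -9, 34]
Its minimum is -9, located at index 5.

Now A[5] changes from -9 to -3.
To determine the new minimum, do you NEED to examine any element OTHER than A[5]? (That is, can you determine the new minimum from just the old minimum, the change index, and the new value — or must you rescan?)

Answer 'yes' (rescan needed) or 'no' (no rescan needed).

Old min = -9 at index 5
Change at index 5: -9 -> -3
Index 5 WAS the min and new value -3 > old min -9. Must rescan other elements to find the new min.
Needs rescan: yes

Answer: yes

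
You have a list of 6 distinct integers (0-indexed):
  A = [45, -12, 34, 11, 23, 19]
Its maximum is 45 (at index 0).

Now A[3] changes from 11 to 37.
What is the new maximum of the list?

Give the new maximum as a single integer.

Answer: 45

Derivation:
Old max = 45 (at index 0)
Change: A[3] 11 -> 37
Changed element was NOT the old max.
  New max = max(old_max, new_val) = max(45, 37) = 45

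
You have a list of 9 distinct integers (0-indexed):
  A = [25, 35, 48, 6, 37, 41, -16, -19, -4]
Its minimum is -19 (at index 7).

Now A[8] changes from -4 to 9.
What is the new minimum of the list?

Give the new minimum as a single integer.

Old min = -19 (at index 7)
Change: A[8] -4 -> 9
Changed element was NOT the old min.
  New min = min(old_min, new_val) = min(-19, 9) = -19

Answer: -19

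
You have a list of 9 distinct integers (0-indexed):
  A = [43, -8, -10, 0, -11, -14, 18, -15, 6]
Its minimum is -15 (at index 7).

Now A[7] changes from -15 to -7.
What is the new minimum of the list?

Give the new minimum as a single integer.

Old min = -15 (at index 7)
Change: A[7] -15 -> -7
Changed element WAS the min. Need to check: is -7 still <= all others?
  Min of remaining elements: -14
  New min = min(-7, -14) = -14

Answer: -14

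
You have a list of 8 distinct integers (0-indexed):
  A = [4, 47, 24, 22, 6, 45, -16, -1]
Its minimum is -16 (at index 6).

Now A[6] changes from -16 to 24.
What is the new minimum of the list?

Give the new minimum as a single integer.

Answer: -1

Derivation:
Old min = -16 (at index 6)
Change: A[6] -16 -> 24
Changed element WAS the min. Need to check: is 24 still <= all others?
  Min of remaining elements: -1
  New min = min(24, -1) = -1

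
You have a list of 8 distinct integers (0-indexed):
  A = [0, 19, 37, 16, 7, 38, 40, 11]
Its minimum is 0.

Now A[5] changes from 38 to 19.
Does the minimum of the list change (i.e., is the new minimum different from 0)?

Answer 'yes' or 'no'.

Old min = 0
Change: A[5] 38 -> 19
Changed element was NOT the min; min changes only if 19 < 0.
New min = 0; changed? no

Answer: no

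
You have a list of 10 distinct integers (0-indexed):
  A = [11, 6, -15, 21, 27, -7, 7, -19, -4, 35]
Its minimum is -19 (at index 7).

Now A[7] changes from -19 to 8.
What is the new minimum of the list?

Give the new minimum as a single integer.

Answer: -15

Derivation:
Old min = -19 (at index 7)
Change: A[7] -19 -> 8
Changed element WAS the min. Need to check: is 8 still <= all others?
  Min of remaining elements: -15
  New min = min(8, -15) = -15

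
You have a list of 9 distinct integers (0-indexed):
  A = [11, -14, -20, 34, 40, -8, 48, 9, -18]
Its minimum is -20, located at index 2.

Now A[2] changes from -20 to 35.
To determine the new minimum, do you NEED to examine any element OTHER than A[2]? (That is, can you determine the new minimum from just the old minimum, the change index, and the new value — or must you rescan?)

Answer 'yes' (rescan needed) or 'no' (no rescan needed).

Answer: yes

Derivation:
Old min = -20 at index 2
Change at index 2: -20 -> 35
Index 2 WAS the min and new value 35 > old min -20. Must rescan other elements to find the new min.
Needs rescan: yes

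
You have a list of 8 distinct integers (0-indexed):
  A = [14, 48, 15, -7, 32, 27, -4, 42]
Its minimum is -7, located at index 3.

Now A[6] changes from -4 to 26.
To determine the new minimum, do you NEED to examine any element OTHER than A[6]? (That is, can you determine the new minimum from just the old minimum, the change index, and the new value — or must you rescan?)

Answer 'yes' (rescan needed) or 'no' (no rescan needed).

Answer: no

Derivation:
Old min = -7 at index 3
Change at index 6: -4 -> 26
Index 6 was NOT the min. New min = min(-7, 26). No rescan of other elements needed.
Needs rescan: no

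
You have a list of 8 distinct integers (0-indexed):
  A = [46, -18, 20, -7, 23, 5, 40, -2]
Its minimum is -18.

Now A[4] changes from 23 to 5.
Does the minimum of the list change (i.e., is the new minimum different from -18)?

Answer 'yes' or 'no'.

Answer: no

Derivation:
Old min = -18
Change: A[4] 23 -> 5
Changed element was NOT the min; min changes only if 5 < -18.
New min = -18; changed? no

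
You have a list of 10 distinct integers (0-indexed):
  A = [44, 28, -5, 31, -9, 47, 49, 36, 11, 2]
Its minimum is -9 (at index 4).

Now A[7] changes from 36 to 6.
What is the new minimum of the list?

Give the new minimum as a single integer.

Answer: -9

Derivation:
Old min = -9 (at index 4)
Change: A[7] 36 -> 6
Changed element was NOT the old min.
  New min = min(old_min, new_val) = min(-9, 6) = -9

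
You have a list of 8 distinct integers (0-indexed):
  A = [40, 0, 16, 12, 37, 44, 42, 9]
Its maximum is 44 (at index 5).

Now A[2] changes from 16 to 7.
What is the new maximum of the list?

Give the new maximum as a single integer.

Old max = 44 (at index 5)
Change: A[2] 16 -> 7
Changed element was NOT the old max.
  New max = max(old_max, new_val) = max(44, 7) = 44

Answer: 44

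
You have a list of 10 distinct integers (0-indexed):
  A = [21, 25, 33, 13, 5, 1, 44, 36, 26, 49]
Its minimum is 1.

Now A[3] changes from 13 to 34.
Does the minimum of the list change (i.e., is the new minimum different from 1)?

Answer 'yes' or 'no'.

Answer: no

Derivation:
Old min = 1
Change: A[3] 13 -> 34
Changed element was NOT the min; min changes only if 34 < 1.
New min = 1; changed? no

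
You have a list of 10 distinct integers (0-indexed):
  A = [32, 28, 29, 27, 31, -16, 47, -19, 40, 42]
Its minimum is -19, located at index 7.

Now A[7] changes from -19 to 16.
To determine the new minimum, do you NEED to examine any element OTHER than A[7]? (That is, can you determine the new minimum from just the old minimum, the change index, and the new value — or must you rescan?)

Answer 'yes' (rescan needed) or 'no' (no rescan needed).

Old min = -19 at index 7
Change at index 7: -19 -> 16
Index 7 WAS the min and new value 16 > old min -19. Must rescan other elements to find the new min.
Needs rescan: yes

Answer: yes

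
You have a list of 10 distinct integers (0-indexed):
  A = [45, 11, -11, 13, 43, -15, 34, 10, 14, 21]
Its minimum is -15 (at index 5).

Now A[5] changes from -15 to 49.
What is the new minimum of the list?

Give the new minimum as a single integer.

Old min = -15 (at index 5)
Change: A[5] -15 -> 49
Changed element WAS the min. Need to check: is 49 still <= all others?
  Min of remaining elements: -11
  New min = min(49, -11) = -11

Answer: -11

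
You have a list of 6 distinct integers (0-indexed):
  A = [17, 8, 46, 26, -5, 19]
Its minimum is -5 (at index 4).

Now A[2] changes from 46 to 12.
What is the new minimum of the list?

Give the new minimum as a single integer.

Old min = -5 (at index 4)
Change: A[2] 46 -> 12
Changed element was NOT the old min.
  New min = min(old_min, new_val) = min(-5, 12) = -5

Answer: -5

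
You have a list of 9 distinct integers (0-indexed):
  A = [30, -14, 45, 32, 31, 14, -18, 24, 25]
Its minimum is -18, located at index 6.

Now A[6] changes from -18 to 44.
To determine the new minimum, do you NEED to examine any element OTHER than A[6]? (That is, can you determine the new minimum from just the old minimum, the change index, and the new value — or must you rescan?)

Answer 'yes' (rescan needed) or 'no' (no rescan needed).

Answer: yes

Derivation:
Old min = -18 at index 6
Change at index 6: -18 -> 44
Index 6 WAS the min and new value 44 > old min -18. Must rescan other elements to find the new min.
Needs rescan: yes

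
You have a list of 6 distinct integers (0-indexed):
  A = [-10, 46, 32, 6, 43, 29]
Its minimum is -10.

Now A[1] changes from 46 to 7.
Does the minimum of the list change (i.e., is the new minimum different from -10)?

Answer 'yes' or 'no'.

Answer: no

Derivation:
Old min = -10
Change: A[1] 46 -> 7
Changed element was NOT the min; min changes only if 7 < -10.
New min = -10; changed? no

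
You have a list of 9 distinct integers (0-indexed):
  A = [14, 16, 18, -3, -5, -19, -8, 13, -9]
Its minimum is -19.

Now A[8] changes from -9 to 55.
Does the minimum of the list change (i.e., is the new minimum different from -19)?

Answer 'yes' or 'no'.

Old min = -19
Change: A[8] -9 -> 55
Changed element was NOT the min; min changes only if 55 < -19.
New min = -19; changed? no

Answer: no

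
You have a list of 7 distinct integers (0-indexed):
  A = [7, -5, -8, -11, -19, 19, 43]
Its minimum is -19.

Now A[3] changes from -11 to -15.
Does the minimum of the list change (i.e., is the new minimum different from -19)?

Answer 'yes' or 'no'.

Answer: no

Derivation:
Old min = -19
Change: A[3] -11 -> -15
Changed element was NOT the min; min changes only if -15 < -19.
New min = -19; changed? no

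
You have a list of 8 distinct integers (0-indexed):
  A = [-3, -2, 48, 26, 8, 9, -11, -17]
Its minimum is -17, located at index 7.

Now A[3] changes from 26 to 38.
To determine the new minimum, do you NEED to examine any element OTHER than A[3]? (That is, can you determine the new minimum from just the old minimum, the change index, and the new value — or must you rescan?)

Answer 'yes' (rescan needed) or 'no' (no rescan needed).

Old min = -17 at index 7
Change at index 3: 26 -> 38
Index 3 was NOT the min. New min = min(-17, 38). No rescan of other elements needed.
Needs rescan: no

Answer: no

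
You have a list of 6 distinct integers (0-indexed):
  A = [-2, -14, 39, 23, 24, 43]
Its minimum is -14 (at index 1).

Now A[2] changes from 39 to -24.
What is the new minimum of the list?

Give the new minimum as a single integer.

Answer: -24

Derivation:
Old min = -14 (at index 1)
Change: A[2] 39 -> -24
Changed element was NOT the old min.
  New min = min(old_min, new_val) = min(-14, -24) = -24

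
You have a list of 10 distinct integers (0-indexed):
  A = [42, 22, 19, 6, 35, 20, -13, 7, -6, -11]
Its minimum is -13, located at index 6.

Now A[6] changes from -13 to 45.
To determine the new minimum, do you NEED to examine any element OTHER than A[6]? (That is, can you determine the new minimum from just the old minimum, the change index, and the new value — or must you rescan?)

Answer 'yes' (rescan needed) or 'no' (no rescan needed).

Old min = -13 at index 6
Change at index 6: -13 -> 45
Index 6 WAS the min and new value 45 > old min -13. Must rescan other elements to find the new min.
Needs rescan: yes

Answer: yes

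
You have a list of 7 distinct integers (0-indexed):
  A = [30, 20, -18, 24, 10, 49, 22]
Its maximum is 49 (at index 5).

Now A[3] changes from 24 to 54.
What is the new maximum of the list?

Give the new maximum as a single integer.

Old max = 49 (at index 5)
Change: A[3] 24 -> 54
Changed element was NOT the old max.
  New max = max(old_max, new_val) = max(49, 54) = 54

Answer: 54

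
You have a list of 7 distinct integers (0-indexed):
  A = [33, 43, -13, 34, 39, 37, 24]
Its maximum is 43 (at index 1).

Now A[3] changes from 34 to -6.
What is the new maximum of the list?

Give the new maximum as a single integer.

Old max = 43 (at index 1)
Change: A[3] 34 -> -6
Changed element was NOT the old max.
  New max = max(old_max, new_val) = max(43, -6) = 43

Answer: 43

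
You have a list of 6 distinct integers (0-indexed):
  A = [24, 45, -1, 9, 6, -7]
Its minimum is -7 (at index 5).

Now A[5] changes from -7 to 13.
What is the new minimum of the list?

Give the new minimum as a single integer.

Old min = -7 (at index 5)
Change: A[5] -7 -> 13
Changed element WAS the min. Need to check: is 13 still <= all others?
  Min of remaining elements: -1
  New min = min(13, -1) = -1

Answer: -1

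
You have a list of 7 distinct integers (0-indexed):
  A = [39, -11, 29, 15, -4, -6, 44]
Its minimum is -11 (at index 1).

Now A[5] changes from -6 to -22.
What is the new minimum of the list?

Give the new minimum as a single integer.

Answer: -22

Derivation:
Old min = -11 (at index 1)
Change: A[5] -6 -> -22
Changed element was NOT the old min.
  New min = min(old_min, new_val) = min(-11, -22) = -22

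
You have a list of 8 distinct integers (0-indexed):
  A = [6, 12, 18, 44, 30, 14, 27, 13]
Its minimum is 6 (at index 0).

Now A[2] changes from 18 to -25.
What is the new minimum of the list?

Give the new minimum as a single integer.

Old min = 6 (at index 0)
Change: A[2] 18 -> -25
Changed element was NOT the old min.
  New min = min(old_min, new_val) = min(6, -25) = -25

Answer: -25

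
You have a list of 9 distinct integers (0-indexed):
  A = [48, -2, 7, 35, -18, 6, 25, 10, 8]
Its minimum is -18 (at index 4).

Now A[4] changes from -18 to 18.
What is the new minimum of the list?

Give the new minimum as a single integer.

Old min = -18 (at index 4)
Change: A[4] -18 -> 18
Changed element WAS the min. Need to check: is 18 still <= all others?
  Min of remaining elements: -2
  New min = min(18, -2) = -2

Answer: -2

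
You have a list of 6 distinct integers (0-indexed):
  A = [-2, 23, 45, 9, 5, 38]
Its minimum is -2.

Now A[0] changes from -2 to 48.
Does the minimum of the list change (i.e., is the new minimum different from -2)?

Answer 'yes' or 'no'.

Old min = -2
Change: A[0] -2 -> 48
Changed element was the min; new min must be rechecked.
New min = 5; changed? yes

Answer: yes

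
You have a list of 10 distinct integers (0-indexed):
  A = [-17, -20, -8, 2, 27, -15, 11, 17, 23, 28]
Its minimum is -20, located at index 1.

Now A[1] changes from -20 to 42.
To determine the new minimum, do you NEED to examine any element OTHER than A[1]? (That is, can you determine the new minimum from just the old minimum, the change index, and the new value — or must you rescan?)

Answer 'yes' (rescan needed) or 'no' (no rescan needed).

Old min = -20 at index 1
Change at index 1: -20 -> 42
Index 1 WAS the min and new value 42 > old min -20. Must rescan other elements to find the new min.
Needs rescan: yes

Answer: yes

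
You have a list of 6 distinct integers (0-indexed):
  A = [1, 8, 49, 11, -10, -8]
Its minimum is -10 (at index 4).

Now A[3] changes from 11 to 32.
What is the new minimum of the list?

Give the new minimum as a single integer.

Old min = -10 (at index 4)
Change: A[3] 11 -> 32
Changed element was NOT the old min.
  New min = min(old_min, new_val) = min(-10, 32) = -10

Answer: -10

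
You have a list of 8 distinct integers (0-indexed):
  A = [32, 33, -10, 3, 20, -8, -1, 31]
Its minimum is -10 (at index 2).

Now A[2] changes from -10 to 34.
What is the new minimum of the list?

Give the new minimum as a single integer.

Answer: -8

Derivation:
Old min = -10 (at index 2)
Change: A[2] -10 -> 34
Changed element WAS the min. Need to check: is 34 still <= all others?
  Min of remaining elements: -8
  New min = min(34, -8) = -8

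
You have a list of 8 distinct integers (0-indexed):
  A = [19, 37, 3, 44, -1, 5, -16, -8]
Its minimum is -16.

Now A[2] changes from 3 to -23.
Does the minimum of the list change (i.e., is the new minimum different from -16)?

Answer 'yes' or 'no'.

Answer: yes

Derivation:
Old min = -16
Change: A[2] 3 -> -23
Changed element was NOT the min; min changes only if -23 < -16.
New min = -23; changed? yes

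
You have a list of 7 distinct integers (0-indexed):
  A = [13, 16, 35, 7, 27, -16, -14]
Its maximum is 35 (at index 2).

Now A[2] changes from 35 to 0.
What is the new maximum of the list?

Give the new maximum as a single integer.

Answer: 27

Derivation:
Old max = 35 (at index 2)
Change: A[2] 35 -> 0
Changed element WAS the max -> may need rescan.
  Max of remaining elements: 27
  New max = max(0, 27) = 27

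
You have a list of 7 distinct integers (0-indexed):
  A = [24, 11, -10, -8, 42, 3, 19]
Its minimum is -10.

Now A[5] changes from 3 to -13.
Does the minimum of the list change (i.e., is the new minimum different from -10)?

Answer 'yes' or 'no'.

Answer: yes

Derivation:
Old min = -10
Change: A[5] 3 -> -13
Changed element was NOT the min; min changes only if -13 < -10.
New min = -13; changed? yes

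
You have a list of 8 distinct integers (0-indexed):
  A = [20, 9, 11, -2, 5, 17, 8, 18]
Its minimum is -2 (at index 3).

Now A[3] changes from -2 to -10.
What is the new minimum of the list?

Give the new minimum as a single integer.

Answer: -10

Derivation:
Old min = -2 (at index 3)
Change: A[3] -2 -> -10
Changed element WAS the min. Need to check: is -10 still <= all others?
  Min of remaining elements: 5
  New min = min(-10, 5) = -10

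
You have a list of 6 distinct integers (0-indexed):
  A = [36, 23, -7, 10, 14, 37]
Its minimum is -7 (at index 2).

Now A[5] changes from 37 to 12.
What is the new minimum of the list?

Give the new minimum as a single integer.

Answer: -7

Derivation:
Old min = -7 (at index 2)
Change: A[5] 37 -> 12
Changed element was NOT the old min.
  New min = min(old_min, new_val) = min(-7, 12) = -7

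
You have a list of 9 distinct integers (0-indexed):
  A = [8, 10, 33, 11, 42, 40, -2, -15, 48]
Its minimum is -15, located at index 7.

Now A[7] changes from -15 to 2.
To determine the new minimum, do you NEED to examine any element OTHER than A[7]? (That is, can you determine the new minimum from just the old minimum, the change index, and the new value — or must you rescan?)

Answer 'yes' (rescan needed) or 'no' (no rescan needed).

Old min = -15 at index 7
Change at index 7: -15 -> 2
Index 7 WAS the min and new value 2 > old min -15. Must rescan other elements to find the new min.
Needs rescan: yes

Answer: yes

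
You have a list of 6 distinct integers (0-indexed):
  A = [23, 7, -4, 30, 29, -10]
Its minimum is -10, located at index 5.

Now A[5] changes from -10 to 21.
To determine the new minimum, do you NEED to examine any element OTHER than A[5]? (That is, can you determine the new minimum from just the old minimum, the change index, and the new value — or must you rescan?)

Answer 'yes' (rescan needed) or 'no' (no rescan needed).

Old min = -10 at index 5
Change at index 5: -10 -> 21
Index 5 WAS the min and new value 21 > old min -10. Must rescan other elements to find the new min.
Needs rescan: yes

Answer: yes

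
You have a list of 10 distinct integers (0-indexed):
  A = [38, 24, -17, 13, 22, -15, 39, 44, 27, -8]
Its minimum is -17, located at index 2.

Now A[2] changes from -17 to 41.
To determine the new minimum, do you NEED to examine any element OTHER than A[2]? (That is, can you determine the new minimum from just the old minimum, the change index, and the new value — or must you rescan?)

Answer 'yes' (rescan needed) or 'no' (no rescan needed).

Answer: yes

Derivation:
Old min = -17 at index 2
Change at index 2: -17 -> 41
Index 2 WAS the min and new value 41 > old min -17. Must rescan other elements to find the new min.
Needs rescan: yes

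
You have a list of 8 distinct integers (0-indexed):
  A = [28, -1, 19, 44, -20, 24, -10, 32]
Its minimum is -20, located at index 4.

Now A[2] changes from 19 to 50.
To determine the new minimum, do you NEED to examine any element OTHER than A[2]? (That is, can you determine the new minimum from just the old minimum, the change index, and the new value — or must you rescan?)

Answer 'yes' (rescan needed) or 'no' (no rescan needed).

Answer: no

Derivation:
Old min = -20 at index 4
Change at index 2: 19 -> 50
Index 2 was NOT the min. New min = min(-20, 50). No rescan of other elements needed.
Needs rescan: no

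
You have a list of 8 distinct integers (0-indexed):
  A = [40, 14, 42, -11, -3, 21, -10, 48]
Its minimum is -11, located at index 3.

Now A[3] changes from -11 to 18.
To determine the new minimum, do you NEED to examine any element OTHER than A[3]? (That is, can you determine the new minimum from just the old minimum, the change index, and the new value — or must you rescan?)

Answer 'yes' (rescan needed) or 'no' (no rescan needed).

Old min = -11 at index 3
Change at index 3: -11 -> 18
Index 3 WAS the min and new value 18 > old min -11. Must rescan other elements to find the new min.
Needs rescan: yes

Answer: yes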